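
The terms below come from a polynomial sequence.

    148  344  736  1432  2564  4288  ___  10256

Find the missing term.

Using the first 6 terms:
D1: 196  392  696  1132  1724
D2: 196  304  436  592
D3: 108  132  156
D4: 24  24
Constant fourth difference = 24.
Extend forward: 156 + 24 = 180;  592 + 180 = 772;  1724 + 772 = 2496;  4288 + 2496 = 6784

6784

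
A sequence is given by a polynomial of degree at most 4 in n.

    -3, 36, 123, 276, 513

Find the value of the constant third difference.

18

D1: 39, 87, 153, 237
D2: 48, 66, 84
D3: 18, 18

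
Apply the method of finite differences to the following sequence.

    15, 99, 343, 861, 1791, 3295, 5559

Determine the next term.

8793

First differences: 84, 244, 518, 930, 1504, 2264
Second differences: 160, 274, 412, 574, 760
Third differences: 114, 138, 162, 186
Fourth differences: 24, 24, 24
Fourth differences constant at 24.
186 + 24 = 210;  760 + 210 = 970;  2264 + 970 = 3234;  5559 + 3234 = 8793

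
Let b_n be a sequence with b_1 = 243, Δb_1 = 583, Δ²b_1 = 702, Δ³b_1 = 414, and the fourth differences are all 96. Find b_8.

36916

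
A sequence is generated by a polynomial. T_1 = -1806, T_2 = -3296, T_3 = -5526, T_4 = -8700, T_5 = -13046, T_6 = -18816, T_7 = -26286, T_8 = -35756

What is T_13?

First differences: -1490 , -2230 , -3174 , -4346 , -5770 , -7470 , -9470
Second differences: -740 , -944 , -1172 , -1424 , -1700 , -2000
Third differences: -204 , -228 , -252 , -276 , -300
Fourth differences: -24 , -24 , -24 , -24
Constant fourth difference = -24, so extend:
-300 − 24 = -324;  -2000 − 324 = -2324;  -9470 − 2324 = -11794;  -35756 − 11794 = -47550
-324 − 24 = -348;  -2324 − 348 = -2672;  -11794 − 2672 = -14466;  -47550 − 14466 = -62016
-348 − 24 = -372;  -2672 − 372 = -3044;  -14466 − 3044 = -17510;  -62016 − 17510 = -79526
-372 − 24 = -396;  -3044 − 396 = -3440;  -17510 − 3440 = -20950;  -79526 − 20950 = -100476
-396 − 24 = -420;  -3440 − 420 = -3860;  -20950 − 3860 = -24810;  -100476 − 24810 = -125286

-125286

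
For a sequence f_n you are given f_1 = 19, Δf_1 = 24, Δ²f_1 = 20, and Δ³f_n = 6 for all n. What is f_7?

583

Build the table forward from the leading diagonal:
D3: 6  6  6  6  6  6  6
D2: 20  26  32  38  44  50  56
D1: 24  44  70  102  140  184  234
f: 19  43  87  157  259  399  583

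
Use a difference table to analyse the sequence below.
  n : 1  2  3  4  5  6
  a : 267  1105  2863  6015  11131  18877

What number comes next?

D1: 838, 1758, 3152, 5116, 7746
D2: 920, 1394, 1964, 2630
D3: 474, 570, 666
D4: 96, 96
Constant fourth difference = 96, so extend:
666 + 96 = 762;  2630 + 762 = 3392;  7746 + 3392 = 11138;  18877 + 11138 = 30015

30015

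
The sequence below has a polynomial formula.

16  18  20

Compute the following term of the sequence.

First differences: 2, 2
Constant first difference = 2, so extend:
20 + 2 = 22

22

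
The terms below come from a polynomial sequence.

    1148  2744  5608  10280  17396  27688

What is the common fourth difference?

96

D1: 1596, 2864, 4672, 7116, 10292
D2: 1268, 1808, 2444, 3176
D3: 540, 636, 732
D4: 96, 96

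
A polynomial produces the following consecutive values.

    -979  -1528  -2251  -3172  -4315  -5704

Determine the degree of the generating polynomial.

3

Δ: -549, -723, -921, -1143, -1389
Δ²: -174, -198, -222, -246
Δ³: -24, -24, -24
The third differences are constant, so the polynomial has degree 3.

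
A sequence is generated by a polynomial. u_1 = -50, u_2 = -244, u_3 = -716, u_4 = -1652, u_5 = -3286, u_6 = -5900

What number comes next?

-9824

-194, -472, -936, -1634, -2614
-278, -464, -698, -980
-186, -234, -282
-48, -48
Fourth differences constant at -48.
-282 − 48 = -330;  -980 − 330 = -1310;  -2614 − 1310 = -3924;  -5900 − 3924 = -9824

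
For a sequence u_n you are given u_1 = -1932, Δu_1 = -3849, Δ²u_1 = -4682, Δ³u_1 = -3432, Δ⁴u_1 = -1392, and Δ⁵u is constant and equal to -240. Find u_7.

-186216

Build the table forward from the leading diagonal:
D5: -240  -240  -240  -240  -240  -240  -240
D4: -1392  -1632  -1872  -2112  -2352  -2592  -2832
D3: -3432  -4824  -6456  -8328  -10440  -12792  -15384
D2: -4682  -8114  -12938  -19394  -27722  -38162  -50954
D1: -3849  -8531  -16645  -29583  -48977  -76699  -114861
u: -1932  -5781  -14312  -30957  -60540  -109517  -186216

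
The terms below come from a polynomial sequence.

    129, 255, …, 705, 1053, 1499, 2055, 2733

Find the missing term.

Using the last 5 terms:
D1: 348  446  556  678
D2: 98  110  122
D3: 12  12
Constant third difference = 12.
Extend backward: 98 − 12 = 86;  348 − 86 = 262;  705 − 262 = 443

443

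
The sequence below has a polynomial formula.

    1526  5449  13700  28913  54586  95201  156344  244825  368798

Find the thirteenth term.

1436450

3923, 8251, 15213, 25673, 40615, 61143, 88481, 123973
4328, 6962, 10460, 14942, 20528, 27338, 35492
2634, 3498, 4482, 5586, 6810, 8154
864, 984, 1104, 1224, 1344
120, 120, 120, 120
Fifth differences constant at 120.
1344 + 120 = 1464;  8154 + 1464 = 9618;  35492 + 9618 = 45110;  123973 + 45110 = 169083;  368798 + 169083 = 537881
1464 + 120 = 1584;  9618 + 1584 = 11202;  45110 + 11202 = 56312;  169083 + 56312 = 225395;  537881 + 225395 = 763276
1584 + 120 = 1704;  11202 + 1704 = 12906;  56312 + 12906 = 69218;  225395 + 69218 = 294613;  763276 + 294613 = 1057889
1704 + 120 = 1824;  12906 + 1824 = 14730;  69218 + 14730 = 83948;  294613 + 83948 = 378561;  1057889 + 378561 = 1436450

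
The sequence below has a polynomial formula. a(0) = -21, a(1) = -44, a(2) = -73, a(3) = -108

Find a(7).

-308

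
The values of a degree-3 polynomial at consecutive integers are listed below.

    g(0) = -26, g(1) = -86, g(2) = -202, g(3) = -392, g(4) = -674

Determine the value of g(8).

-3082

D1: -60, -116, -190, -282
D2: -56, -74, -92
D3: -18, -18
Constant third difference = -18, so extend:
-92 − 18 = -110;  -282 − 110 = -392;  -674 − 392 = -1066
-110 − 18 = -128;  -392 − 128 = -520;  -1066 − 520 = -1586
-128 − 18 = -146;  -520 − 146 = -666;  -1586 − 666 = -2252
-146 − 18 = -164;  -666 − 164 = -830;  -2252 − 830 = -3082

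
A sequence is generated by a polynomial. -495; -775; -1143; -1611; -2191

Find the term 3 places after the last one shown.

-4723

-280 , -368 , -468 , -580
-88 , -100 , -112
-12 , -12
Constant third difference = -12, so extend:
-112 − 12 = -124;  -580 − 124 = -704;  -2191 − 704 = -2895
-124 − 12 = -136;  -704 − 136 = -840;  -2895 − 840 = -3735
-136 − 12 = -148;  -840 − 148 = -988;  -3735 − 988 = -4723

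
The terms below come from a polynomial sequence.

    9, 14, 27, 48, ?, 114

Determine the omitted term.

77

Using the first 4 terms:
5  13  21
8  8
Constant second difference = 8.
Extend forward: 21 + 8 = 29;  48 + 29 = 77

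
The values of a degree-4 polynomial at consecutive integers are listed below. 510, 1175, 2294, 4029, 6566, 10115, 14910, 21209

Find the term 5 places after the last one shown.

85974

Δ: 665  1119  1735  2537  3549  4795  6299
Δ²: 454  616  802  1012  1246  1504
Δ³: 162  186  210  234  258
Δ⁴: 24  24  24  24
Fourth differences constant at 24.
258 + 24 = 282;  1504 + 282 = 1786;  6299 + 1786 = 8085;  21209 + 8085 = 29294
282 + 24 = 306;  1786 + 306 = 2092;  8085 + 2092 = 10177;  29294 + 10177 = 39471
306 + 24 = 330;  2092 + 330 = 2422;  10177 + 2422 = 12599;  39471 + 12599 = 52070
330 + 24 = 354;  2422 + 354 = 2776;  12599 + 2776 = 15375;  52070 + 15375 = 67445
354 + 24 = 378;  2776 + 378 = 3154;  15375 + 3154 = 18529;  67445 + 18529 = 85974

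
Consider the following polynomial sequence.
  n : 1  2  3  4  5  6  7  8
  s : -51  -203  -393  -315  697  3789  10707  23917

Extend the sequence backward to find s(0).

-3

D1: -152  -190  78  1012  3092  6918  13210
D2: -38  268  934  2080  3826  6292
D3: 306  666  1146  1746  2466
D4: 360  480  600  720
D5: 120  120  120
The fifth differences are constant at 120.
Work back: 360 − 120 = 240;  306 − 240 = 66;  -38 − 66 = -104;  -152 + 104 = -48;  -51 + 48 = -3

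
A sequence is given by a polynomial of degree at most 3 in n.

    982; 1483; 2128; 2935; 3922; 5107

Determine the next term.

6508

First differences: 501 , 645 , 807 , 987 , 1185
Second differences: 144 , 162 , 180 , 198
Third differences: 18 , 18 , 18
Third differences constant at 18.
198 + 18 = 216;  1185 + 216 = 1401;  5107 + 1401 = 6508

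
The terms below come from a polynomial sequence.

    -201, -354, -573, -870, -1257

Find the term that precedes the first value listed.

D1: -153  -219  -297  -387
D2: -66  -78  -90
D3: -12  -12
The third differences are constant at -12.
Work back: -66 + 12 = -54;  -153 + 54 = -99;  -201 + 99 = -102

-102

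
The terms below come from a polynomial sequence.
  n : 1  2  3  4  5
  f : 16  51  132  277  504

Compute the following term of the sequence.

831

D1: 35, 81, 145, 227
D2: 46, 64, 82
D3: 18, 18
The third differences are constant (18).
82 + 18 = 100;  227 + 100 = 327;  504 + 327 = 831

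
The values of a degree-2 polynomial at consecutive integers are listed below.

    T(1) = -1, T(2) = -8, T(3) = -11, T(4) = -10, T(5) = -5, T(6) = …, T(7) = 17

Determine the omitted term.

Using the first 5 terms:
-7, -3, 1, 5
4, 4, 4
Constant second difference = 4.
Extend forward: 5 + 4 = 9;  -5 + 9 = 4

4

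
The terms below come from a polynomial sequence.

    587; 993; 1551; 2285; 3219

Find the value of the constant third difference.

Δ: 406, 558, 734, 934
Δ²: 152, 176, 200
Δ³: 24, 24

24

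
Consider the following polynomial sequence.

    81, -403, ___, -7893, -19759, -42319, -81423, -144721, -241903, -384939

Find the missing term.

-2431

Using the last 7 terms:
Δ: -11866  -22560  -39104  -63298  -97182  -143036
Δ²: -10694  -16544  -24194  -33884  -45854
Δ³: -5850  -7650  -9690  -11970
Δ⁴: -1800  -2040  -2280
Δ⁵: -240  -240
Constant fifth difference = -240.
Extend backward: -1800 + 240 = -1560;  -5850 + 1560 = -4290;  -10694 + 4290 = -6404;  -11866 + 6404 = -5462;  -7893 + 5462 = -2431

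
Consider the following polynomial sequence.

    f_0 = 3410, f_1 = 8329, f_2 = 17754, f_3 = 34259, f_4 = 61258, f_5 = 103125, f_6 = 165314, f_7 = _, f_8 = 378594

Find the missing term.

Using the first 7 terms:
Δ: 4919, 9425, 16505, 26999, 41867, 62189
Δ²: 4506, 7080, 10494, 14868, 20322
Δ³: 2574, 3414, 4374, 5454
Δ⁴: 840, 960, 1080
Δ⁵: 120, 120
Constant fifth difference = 120.
Extend forward: 1080 + 120 = 1200;  5454 + 1200 = 6654;  20322 + 6654 = 26976;  62189 + 26976 = 89165;  165314 + 89165 = 254479

254479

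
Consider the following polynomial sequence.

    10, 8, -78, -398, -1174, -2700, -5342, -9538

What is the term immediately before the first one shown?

6

First differences: -2  -86  -320  -776  -1526  -2642  -4196
Second differences: -84  -234  -456  -750  -1116  -1554
Third differences: -150  -222  -294  -366  -438
Fourth differences: -72  -72  -72  -72
The fourth differences are constant at -72.
Work back: -150 + 72 = -78;  -84 + 78 = -6;  -2 + 6 = 4;  10 − 4 = 6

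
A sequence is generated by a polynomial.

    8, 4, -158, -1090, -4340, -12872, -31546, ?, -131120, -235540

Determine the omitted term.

-67598

Using the first 7 terms:
D1: -4, -162, -932, -3250, -8532, -18674
D2: -158, -770, -2318, -5282, -10142
D3: -612, -1548, -2964, -4860
D4: -936, -1416, -1896
D5: -480, -480
Constant fifth difference = -480.
Extend forward: -1896 − 480 = -2376;  -4860 − 2376 = -7236;  -10142 − 7236 = -17378;  -18674 − 17378 = -36052;  -31546 − 36052 = -67598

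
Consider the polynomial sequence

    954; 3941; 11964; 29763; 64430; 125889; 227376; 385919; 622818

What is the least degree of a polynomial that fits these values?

D1: 2987, 8023, 17799, 34667, 61459, 101487, 158543, 236899
D2: 5036, 9776, 16868, 26792, 40028, 57056, 78356
D3: 4740, 7092, 9924, 13236, 17028, 21300
D4: 2352, 2832, 3312, 3792, 4272
D5: 480, 480, 480, 480
The fifth differences are constant, so the polynomial has degree 5.

5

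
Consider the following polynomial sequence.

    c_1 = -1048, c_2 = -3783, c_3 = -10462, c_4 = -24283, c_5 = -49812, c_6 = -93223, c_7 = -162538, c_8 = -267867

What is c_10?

-638887

D1: -2735 , -6679 , -13821 , -25529 , -43411 , -69315 , -105329
D2: -3944 , -7142 , -11708 , -17882 , -25904 , -36014
D3: -3198 , -4566 , -6174 , -8022 , -10110
D4: -1368 , -1608 , -1848 , -2088
D5: -240 , -240 , -240
The fifth differences are constant (-240).
-2088 − 240 = -2328;  -10110 − 2328 = -12438;  -36014 − 12438 = -48452;  -105329 − 48452 = -153781;  -267867 − 153781 = -421648
-2328 − 240 = -2568;  -12438 − 2568 = -15006;  -48452 − 15006 = -63458;  -153781 − 63458 = -217239;  -421648 − 217239 = -638887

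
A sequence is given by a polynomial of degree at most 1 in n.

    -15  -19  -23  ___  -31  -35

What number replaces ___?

Using the first 3 terms:
Δ: -4, -4
Constant first difference = -4.
Extend forward: -23 − 4 = -27

-27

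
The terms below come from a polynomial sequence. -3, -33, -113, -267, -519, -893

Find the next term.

-1413

D1: -30  -80  -154  -252  -374
D2: -50  -74  -98  -122
D3: -24  -24  -24
Third differences constant at -24.
-122 − 24 = -146;  -374 − 146 = -520;  -893 − 520 = -1413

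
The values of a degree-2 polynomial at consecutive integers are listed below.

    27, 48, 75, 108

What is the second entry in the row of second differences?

6

D1: 21, 27, 33
D2: 6, 6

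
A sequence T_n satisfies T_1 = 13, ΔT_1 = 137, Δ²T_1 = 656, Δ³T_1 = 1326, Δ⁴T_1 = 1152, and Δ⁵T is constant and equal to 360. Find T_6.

26638

Build the table forward from the leading diagonal:
Fifth differences: 360, 360, 360, 360, 360, 360
Fourth differences: 1152, 1512, 1872, 2232, 2592, 2952
Third differences: 1326, 2478, 3990, 5862, 8094, 10686
Second differences: 656, 1982, 4460, 8450, 14312, 22406
First differences: 137, 793, 2775, 7235, 15685, 29997
T: 13, 150, 943, 3718, 10953, 26638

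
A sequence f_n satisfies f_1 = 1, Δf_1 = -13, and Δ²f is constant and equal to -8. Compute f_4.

Build the table forward from the leading diagonal:
Δ²: -8, -8, -8, -8
Δ: -13, -21, -29, -37
f: 1, -12, -33, -62

-62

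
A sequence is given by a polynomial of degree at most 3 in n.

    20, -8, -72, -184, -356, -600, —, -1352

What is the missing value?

-928

Using the first 6 terms:
-28  -64  -112  -172  -244
-36  -48  -60  -72
-12  -12  -12
Constant third difference = -12.
Extend forward: -72 − 12 = -84;  -244 − 84 = -328;  -600 − 328 = -928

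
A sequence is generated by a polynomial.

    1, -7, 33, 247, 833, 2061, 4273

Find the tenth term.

21313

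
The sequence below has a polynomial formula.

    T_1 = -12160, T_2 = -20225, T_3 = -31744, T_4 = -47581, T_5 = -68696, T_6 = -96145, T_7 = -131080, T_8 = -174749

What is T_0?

D1: -8065  -11519  -15837  -21115  -27449  -34935  -43669
D2: -3454  -4318  -5278  -6334  -7486  -8734
D3: -864  -960  -1056  -1152  -1248
D4: -96  -96  -96  -96
The fourth differences are constant at -96.
Work back: -864 + 96 = -768;  -3454 + 768 = -2686;  -8065 + 2686 = -5379;  -12160 + 5379 = -6781

-6781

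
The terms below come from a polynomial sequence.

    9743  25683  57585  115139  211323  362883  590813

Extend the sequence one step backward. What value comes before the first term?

First differences: 15940, 31902, 57554, 96184, 151560, 227930
Second differences: 15962, 25652, 38630, 55376, 76370
Third differences: 9690, 12978, 16746, 20994
Fourth differences: 3288, 3768, 4248
Fifth differences: 480, 480
The fifth differences are constant at 480.
Work back: 3288 − 480 = 2808;  9690 − 2808 = 6882;  15962 − 6882 = 9080;  15940 − 9080 = 6860;  9743 − 6860 = 2883

2883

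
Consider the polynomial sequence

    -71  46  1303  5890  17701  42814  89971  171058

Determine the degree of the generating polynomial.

D1: 117, 1257, 4587, 11811, 25113, 47157, 81087
D2: 1140, 3330, 7224, 13302, 22044, 33930
D3: 2190, 3894, 6078, 8742, 11886
D4: 1704, 2184, 2664, 3144
D5: 480, 480, 480
The fifth differences are constant, so the polynomial has degree 5.

5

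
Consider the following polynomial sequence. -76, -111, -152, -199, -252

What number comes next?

First differences: -35  -41  -47  -53
Second differences: -6  -6  -6
The second differences are constant (-6).
-53 − 6 = -59;  -252 − 59 = -311

-311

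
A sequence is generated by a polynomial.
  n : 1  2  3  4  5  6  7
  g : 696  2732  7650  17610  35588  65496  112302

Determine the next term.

182150

First differences: 2036, 4918, 9960, 17978, 29908, 46806
Second differences: 2882, 5042, 8018, 11930, 16898
Third differences: 2160, 2976, 3912, 4968
Fourth differences: 816, 936, 1056
Fifth differences: 120, 120
The fifth differences are constant (120).
1056 + 120 = 1176;  4968 + 1176 = 6144;  16898 + 6144 = 23042;  46806 + 23042 = 69848;  112302 + 69848 = 182150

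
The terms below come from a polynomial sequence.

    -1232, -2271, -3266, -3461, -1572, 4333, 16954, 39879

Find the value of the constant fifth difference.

120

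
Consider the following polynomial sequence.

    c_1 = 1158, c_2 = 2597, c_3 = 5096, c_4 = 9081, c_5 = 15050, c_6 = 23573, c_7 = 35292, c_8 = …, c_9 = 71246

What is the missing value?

50921

Using the first 7 terms:
1439  2499  3985  5969  8523  11719
1060  1486  1984  2554  3196
426  498  570  642
72  72  72
Constant fourth difference = 72.
Extend forward: 642 + 72 = 714;  3196 + 714 = 3910;  11719 + 3910 = 15629;  35292 + 15629 = 50921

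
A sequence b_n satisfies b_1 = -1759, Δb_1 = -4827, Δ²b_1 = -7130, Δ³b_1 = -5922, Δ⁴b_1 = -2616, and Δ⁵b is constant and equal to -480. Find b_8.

Build the table forward from the leading diagonal:
Fifth differences: -480, -480, -480, -480, -480, -480, -480, -480
Fourth differences: -2616, -3096, -3576, -4056, -4536, -5016, -5496, -5976
Third differences: -5922, -8538, -11634, -15210, -19266, -23802, -28818, -34314
Second differences: -7130, -13052, -21590, -33224, -48434, -67700, -91502, -120320
First differences: -4827, -11957, -25009, -46599, -79823, -128257, -195957, -287459
b: -1759, -6586, -18543, -43552, -90151, -169974, -298231, -494188

-494188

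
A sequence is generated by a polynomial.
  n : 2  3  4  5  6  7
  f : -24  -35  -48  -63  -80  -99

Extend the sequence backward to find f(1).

Δ: -11, -13, -15, -17, -19
Δ²: -2, -2, -2, -2
The second differences are constant at -2.
Work back: -11 + 2 = -9;  -24 + 9 = -15

-15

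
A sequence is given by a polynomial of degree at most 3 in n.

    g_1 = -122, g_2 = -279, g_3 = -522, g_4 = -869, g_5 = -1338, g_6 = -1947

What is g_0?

-33

D1: -157  -243  -347  -469  -609
D2: -86  -104  -122  -140
D3: -18  -18  -18
The third differences are constant at -18.
Work back: -86 + 18 = -68;  -157 + 68 = -89;  -122 + 89 = -33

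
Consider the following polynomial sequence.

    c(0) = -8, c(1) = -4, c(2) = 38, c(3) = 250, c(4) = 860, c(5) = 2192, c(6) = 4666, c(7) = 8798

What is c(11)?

Δ: 4 , 42 , 212 , 610 , 1332 , 2474 , 4132
Δ²: 38 , 170 , 398 , 722 , 1142 , 1658
Δ³: 132 , 228 , 324 , 420 , 516
Δ⁴: 96 , 96 , 96 , 96
Fourth differences constant at 96.
516 + 96 = 612;  1658 + 612 = 2270;  4132 + 2270 = 6402;  8798 + 6402 = 15200
612 + 96 = 708;  2270 + 708 = 2978;  6402 + 2978 = 9380;  15200 + 9380 = 24580
708 + 96 = 804;  2978 + 804 = 3782;  9380 + 3782 = 13162;  24580 + 13162 = 37742
804 + 96 = 900;  3782 + 900 = 4682;  13162 + 4682 = 17844;  37742 + 17844 = 55586

55586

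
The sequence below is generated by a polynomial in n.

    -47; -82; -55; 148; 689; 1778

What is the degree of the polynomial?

First differences: -35, 27, 203, 541, 1089
Second differences: 62, 176, 338, 548
Third differences: 114, 162, 210
Fourth differences: 48, 48
The fourth differences are constant, so the polynomial has degree 4.

4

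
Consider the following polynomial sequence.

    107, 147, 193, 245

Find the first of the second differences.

Δ: 40, 46, 52
Δ²: 6, 6

6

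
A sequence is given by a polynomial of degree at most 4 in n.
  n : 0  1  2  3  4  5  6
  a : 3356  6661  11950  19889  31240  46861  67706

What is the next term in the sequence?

3305  5289  7939  11351  15621  20845
1984  2650  3412  4270  5224
666  762  858  954
96  96  96
Constant fourth difference = 96, so extend:
954 + 96 = 1050;  5224 + 1050 = 6274;  20845 + 6274 = 27119;  67706 + 27119 = 94825

94825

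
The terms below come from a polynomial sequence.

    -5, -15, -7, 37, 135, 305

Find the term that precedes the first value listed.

5

Δ: -10  8  44  98  170
Δ²: 18  36  54  72
Δ³: 18  18  18
The third differences are constant at 18.
Work back: 18 − 18 = 0;  -10 + 0 = -10;  -5 + 10 = 5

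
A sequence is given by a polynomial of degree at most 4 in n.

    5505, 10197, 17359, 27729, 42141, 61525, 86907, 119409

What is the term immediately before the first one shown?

First differences: 4692, 7162, 10370, 14412, 19384, 25382, 32502
Second differences: 2470, 3208, 4042, 4972, 5998, 7120
Third differences: 738, 834, 930, 1026, 1122
Fourth differences: 96, 96, 96, 96
The fourth differences are constant at 96.
Work back: 738 − 96 = 642;  2470 − 642 = 1828;  4692 − 1828 = 2864;  5505 − 2864 = 2641

2641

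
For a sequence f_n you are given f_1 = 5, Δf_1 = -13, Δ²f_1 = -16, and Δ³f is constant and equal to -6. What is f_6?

Build the table forward from the leading diagonal:
D3: -6  -6  -6  -6  -6  -6
D2: -16  -22  -28  -34  -40  -46
D1: -13  -29  -51  -79  -113  -153
f: 5  -8  -37  -88  -167  -280

-280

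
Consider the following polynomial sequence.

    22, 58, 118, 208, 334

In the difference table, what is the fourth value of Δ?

126

Δ: 36, 60, 90, 126
Δ²: 24, 30, 36
Δ³: 6, 6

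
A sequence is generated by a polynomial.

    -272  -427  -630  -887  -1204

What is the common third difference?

Δ: -155, -203, -257, -317
Δ²: -48, -54, -60
Δ³: -6, -6

-6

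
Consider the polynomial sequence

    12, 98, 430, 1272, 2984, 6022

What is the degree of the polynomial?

86, 332, 842, 1712, 3038
246, 510, 870, 1326
264, 360, 456
96, 96
The fourth differences are constant, so the polynomial has degree 4.

4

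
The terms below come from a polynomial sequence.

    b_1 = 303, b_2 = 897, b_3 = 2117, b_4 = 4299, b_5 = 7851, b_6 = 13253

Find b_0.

D1: 594, 1220, 2182, 3552, 5402
D2: 626, 962, 1370, 1850
D3: 336, 408, 480
D4: 72, 72
The fourth differences are constant at 72.
Work back: 336 − 72 = 264;  626 − 264 = 362;  594 − 362 = 232;  303 − 232 = 71

71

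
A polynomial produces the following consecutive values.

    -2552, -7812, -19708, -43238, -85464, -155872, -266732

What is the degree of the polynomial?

5

-5260, -11896, -23530, -42226, -70408, -110860
-6636, -11634, -18696, -28182, -40452
-4998, -7062, -9486, -12270
-2064, -2424, -2784
-360, -360
The fifth differences are constant, so the polynomial has degree 5.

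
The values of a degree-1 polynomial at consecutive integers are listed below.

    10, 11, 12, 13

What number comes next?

14

First differences: 1, 1, 1
First differences constant at 1.
13 + 1 = 14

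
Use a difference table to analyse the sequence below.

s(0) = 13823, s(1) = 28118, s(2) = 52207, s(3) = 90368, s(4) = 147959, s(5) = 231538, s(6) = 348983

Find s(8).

724303

14295  24089  38161  57591  83579  117445
9794  14072  19430  25988  33866
4278  5358  6558  7878
1080  1200  1320
120  120
The fifth differences are constant (120).
1320 + 120 = 1440;  7878 + 1440 = 9318;  33866 + 9318 = 43184;  117445 + 43184 = 160629;  348983 + 160629 = 509612
1440 + 120 = 1560;  9318 + 1560 = 10878;  43184 + 10878 = 54062;  160629 + 54062 = 214691;  509612 + 214691 = 724303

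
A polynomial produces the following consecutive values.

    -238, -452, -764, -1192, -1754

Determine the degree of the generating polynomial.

First differences: -214, -312, -428, -562
Second differences: -98, -116, -134
Third differences: -18, -18
The third differences are constant, so the polynomial has degree 3.

3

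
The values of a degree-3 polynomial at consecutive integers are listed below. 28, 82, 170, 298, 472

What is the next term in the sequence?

698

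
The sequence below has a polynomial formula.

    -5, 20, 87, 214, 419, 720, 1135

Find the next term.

1682

25, 67, 127, 205, 301, 415
42, 60, 78, 96, 114
18, 18, 18, 18
Constant third difference = 18, so extend:
114 + 18 = 132;  415 + 132 = 547;  1135 + 547 = 1682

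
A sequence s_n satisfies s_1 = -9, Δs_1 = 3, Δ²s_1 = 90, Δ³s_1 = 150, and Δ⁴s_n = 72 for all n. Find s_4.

420

Build the table forward from the leading diagonal:
Δ⁴: 72  72  72  72
Δ³: 150  222  294  366
Δ²: 90  240  462  756
Δ: 3  93  333  795
s: -9  -6  87  420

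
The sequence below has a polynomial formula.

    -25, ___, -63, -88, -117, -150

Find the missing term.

-42

Using the last 4 terms:
Δ: -25  -29  -33
Δ²: -4  -4
Constant second difference = -4.
Extend backward: -25 + 4 = -21;  -63 + 21 = -42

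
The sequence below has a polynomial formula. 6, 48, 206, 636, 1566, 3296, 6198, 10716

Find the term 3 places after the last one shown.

D1: 42, 158, 430, 930, 1730, 2902, 4518
D2: 116, 272, 500, 800, 1172, 1616
D3: 156, 228, 300, 372, 444
D4: 72, 72, 72, 72
Fourth differences constant at 72.
444 + 72 = 516;  1616 + 516 = 2132;  4518 + 2132 = 6650;  10716 + 6650 = 17366
516 + 72 = 588;  2132 + 588 = 2720;  6650 + 2720 = 9370;  17366 + 9370 = 26736
588 + 72 = 660;  2720 + 660 = 3380;  9370 + 3380 = 12750;  26736 + 12750 = 39486

39486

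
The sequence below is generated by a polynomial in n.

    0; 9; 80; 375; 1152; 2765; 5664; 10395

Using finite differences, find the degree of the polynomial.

4

D1: 9, 71, 295, 777, 1613, 2899, 4731
D2: 62, 224, 482, 836, 1286, 1832
D3: 162, 258, 354, 450, 546
D4: 96, 96, 96, 96
The fourth differences are constant, so the polynomial has degree 4.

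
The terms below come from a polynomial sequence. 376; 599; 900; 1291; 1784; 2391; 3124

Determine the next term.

D1: 223  301  391  493  607  733
D2: 78  90  102  114  126
D3: 12  12  12  12
Third differences constant at 12.
126 + 12 = 138;  733 + 138 = 871;  3124 + 871 = 3995

3995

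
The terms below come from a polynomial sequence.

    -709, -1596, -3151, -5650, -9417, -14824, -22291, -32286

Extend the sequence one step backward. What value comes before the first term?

-262

First differences: -887, -1555, -2499, -3767, -5407, -7467, -9995
Second differences: -668, -944, -1268, -1640, -2060, -2528
Third differences: -276, -324, -372, -420, -468
Fourth differences: -48, -48, -48, -48
The fourth differences are constant at -48.
Work back: -276 + 48 = -228;  -668 + 228 = -440;  -887 + 440 = -447;  -709 + 447 = -262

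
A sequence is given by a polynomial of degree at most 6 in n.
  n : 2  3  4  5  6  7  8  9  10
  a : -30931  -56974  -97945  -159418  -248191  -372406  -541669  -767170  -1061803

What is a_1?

Δ: -26043  -40971  -61473  -88773  -124215  -169263  -225501  -294633
Δ²: -14928  -20502  -27300  -35442  -45048  -56238  -69132
Δ³: -5574  -6798  -8142  -9606  -11190  -12894
Δ⁴: -1224  -1344  -1464  -1584  -1704
Δ⁵: -120  -120  -120  -120
The fifth differences are constant at -120.
Work back: -1224 + 120 = -1104;  -5574 + 1104 = -4470;  -14928 + 4470 = -10458;  -26043 + 10458 = -15585;  -30931 + 15585 = -15346

-15346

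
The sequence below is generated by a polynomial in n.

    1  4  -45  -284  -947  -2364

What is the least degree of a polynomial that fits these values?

D1: 3, -49, -239, -663, -1417
D2: -52, -190, -424, -754
D3: -138, -234, -330
D4: -96, -96
The fourth differences are constant, so the polynomial has degree 4.

4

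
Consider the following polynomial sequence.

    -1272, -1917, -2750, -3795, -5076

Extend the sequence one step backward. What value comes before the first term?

First differences: -645  -833  -1045  -1281
Second differences: -188  -212  -236
Third differences: -24  -24
The third differences are constant at -24.
Work back: -188 + 24 = -164;  -645 + 164 = -481;  -1272 + 481 = -791

-791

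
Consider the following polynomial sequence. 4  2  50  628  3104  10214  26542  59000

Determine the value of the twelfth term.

Δ: -2 , 48 , 578 , 2476 , 7110 , 16328 , 32458
Δ²: 50 , 530 , 1898 , 4634 , 9218 , 16130
Δ³: 480 , 1368 , 2736 , 4584 , 6912
Δ⁴: 888 , 1368 , 1848 , 2328
Δ⁵: 480 , 480 , 480
Fifth differences constant at 480.
2328 + 480 = 2808;  6912 + 2808 = 9720;  16130 + 9720 = 25850;  32458 + 25850 = 58308;  59000 + 58308 = 117308
2808 + 480 = 3288;  9720 + 3288 = 13008;  25850 + 13008 = 38858;  58308 + 38858 = 97166;  117308 + 97166 = 214474
3288 + 480 = 3768;  13008 + 3768 = 16776;  38858 + 16776 = 55634;  97166 + 55634 = 152800;  214474 + 152800 = 367274
3768 + 480 = 4248;  16776 + 4248 = 21024;  55634 + 21024 = 76658;  152800 + 76658 = 229458;  367274 + 229458 = 596732

596732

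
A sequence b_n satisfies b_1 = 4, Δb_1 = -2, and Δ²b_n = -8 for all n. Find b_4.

-26

Build the table forward from the leading diagonal:
Second differences: -8, -8, -8, -8
First differences: -2, -10, -18, -26
b: 4, 2, -8, -26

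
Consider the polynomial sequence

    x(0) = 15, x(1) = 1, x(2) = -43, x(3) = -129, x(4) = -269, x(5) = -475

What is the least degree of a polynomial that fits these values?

3

First differences: -14, -44, -86, -140, -206
Second differences: -30, -42, -54, -66
Third differences: -12, -12, -12
The third differences are constant, so the polynomial has degree 3.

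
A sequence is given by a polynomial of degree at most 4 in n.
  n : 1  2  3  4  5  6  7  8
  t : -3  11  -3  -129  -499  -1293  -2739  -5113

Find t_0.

-9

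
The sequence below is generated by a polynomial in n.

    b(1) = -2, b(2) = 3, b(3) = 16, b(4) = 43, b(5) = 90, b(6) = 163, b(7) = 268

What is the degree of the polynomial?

3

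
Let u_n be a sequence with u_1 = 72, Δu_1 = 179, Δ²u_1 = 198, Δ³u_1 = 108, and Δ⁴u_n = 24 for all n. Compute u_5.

Build the table forward from the leading diagonal:
D4: 24, 24, 24, 24, 24
D3: 108, 132, 156, 180, 204
D2: 198, 306, 438, 594, 774
D1: 179, 377, 683, 1121, 1715
u: 72, 251, 628, 1311, 2432

2432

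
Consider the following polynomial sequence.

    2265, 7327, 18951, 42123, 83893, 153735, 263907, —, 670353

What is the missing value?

Using the first 7 terms:
5062  11624  23172  41770  69842  110172
6562  11548  18598  28072  40330
4986  7050  9474  12258
2064  2424  2784
360  360
Constant fifth difference = 360.
Extend forward: 2784 + 360 = 3144;  12258 + 3144 = 15402;  40330 + 15402 = 55732;  110172 + 55732 = 165904;  263907 + 165904 = 429811

429811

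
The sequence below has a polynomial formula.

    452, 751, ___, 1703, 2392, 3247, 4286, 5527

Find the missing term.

1162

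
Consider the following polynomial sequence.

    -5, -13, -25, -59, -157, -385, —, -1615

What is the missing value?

Using the first 6 terms:
Δ: -8, -12, -34, -98, -228
Δ²: -4, -22, -64, -130
Δ³: -18, -42, -66
Δ⁴: -24, -24
Constant fourth difference = -24.
Extend forward: -66 − 24 = -90;  -130 − 90 = -220;  -228 − 220 = -448;  -385 − 448 = -833

-833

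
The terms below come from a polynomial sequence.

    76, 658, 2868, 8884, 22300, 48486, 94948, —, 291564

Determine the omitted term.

171688

Using the first 7 terms:
Δ: 582, 2210, 6016, 13416, 26186, 46462
Δ²: 1628, 3806, 7400, 12770, 20276
Δ³: 2178, 3594, 5370, 7506
Δ⁴: 1416, 1776, 2136
Δ⁵: 360, 360
Constant fifth difference = 360.
Extend forward: 2136 + 360 = 2496;  7506 + 2496 = 10002;  20276 + 10002 = 30278;  46462 + 30278 = 76740;  94948 + 76740 = 171688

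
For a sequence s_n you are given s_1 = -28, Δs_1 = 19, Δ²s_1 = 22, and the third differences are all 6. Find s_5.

204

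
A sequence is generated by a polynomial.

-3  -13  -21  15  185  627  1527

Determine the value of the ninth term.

5685

First differences: -10, -8, 36, 170, 442, 900
Second differences: 2, 44, 134, 272, 458
Third differences: 42, 90, 138, 186
Fourth differences: 48, 48, 48
Fourth differences constant at 48.
186 + 48 = 234;  458 + 234 = 692;  900 + 692 = 1592;  1527 + 1592 = 3119
234 + 48 = 282;  692 + 282 = 974;  1592 + 974 = 2566;  3119 + 2566 = 5685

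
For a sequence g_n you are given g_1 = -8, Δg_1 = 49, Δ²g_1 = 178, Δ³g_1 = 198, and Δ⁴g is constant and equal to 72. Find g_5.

Build the table forward from the leading diagonal:
Δ⁴: 72  72  72  72  72
Δ³: 198  270  342  414  486
Δ²: 178  376  646  988  1402
Δ: 49  227  603  1249  2237
g: -8  41  268  871  2120

2120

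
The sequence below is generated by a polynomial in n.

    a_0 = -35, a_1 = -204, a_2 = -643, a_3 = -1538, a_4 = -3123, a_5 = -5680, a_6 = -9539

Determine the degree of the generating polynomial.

4

-169, -439, -895, -1585, -2557, -3859
-270, -456, -690, -972, -1302
-186, -234, -282, -330
-48, -48, -48
The fourth differences are constant, so the polynomial has degree 4.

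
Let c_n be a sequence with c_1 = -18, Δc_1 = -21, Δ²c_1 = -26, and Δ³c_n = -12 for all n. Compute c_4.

Build the table forward from the leading diagonal:
Δ³: -12, -12, -12, -12
Δ²: -26, -38, -50, -62
Δ: -21, -47, -85, -135
c: -18, -39, -86, -171

-171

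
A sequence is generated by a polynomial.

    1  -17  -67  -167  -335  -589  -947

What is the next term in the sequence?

First differences: -18, -50, -100, -168, -254, -358
Second differences: -32, -50, -68, -86, -104
Third differences: -18, -18, -18, -18
Constant third difference = -18, so extend:
-104 − 18 = -122;  -358 − 122 = -480;  -947 − 480 = -1427

-1427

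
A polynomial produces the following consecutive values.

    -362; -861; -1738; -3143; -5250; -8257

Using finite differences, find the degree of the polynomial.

D1: -499, -877, -1405, -2107, -3007
D2: -378, -528, -702, -900
D3: -150, -174, -198
D4: -24, -24
The fourth differences are constant, so the polynomial has degree 4.

4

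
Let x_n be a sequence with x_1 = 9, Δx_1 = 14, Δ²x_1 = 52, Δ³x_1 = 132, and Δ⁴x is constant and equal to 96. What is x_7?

4953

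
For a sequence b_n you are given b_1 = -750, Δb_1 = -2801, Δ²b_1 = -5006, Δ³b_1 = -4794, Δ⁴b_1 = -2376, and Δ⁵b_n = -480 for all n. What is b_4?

-28965

Build the table forward from the leading diagonal:
D5: -480  -480  -480  -480
D4: -2376  -2856  -3336  -3816
D3: -4794  -7170  -10026  -13362
D2: -5006  -9800  -16970  -26996
D1: -2801  -7807  -17607  -34577
b: -750  -3551  -11358  -28965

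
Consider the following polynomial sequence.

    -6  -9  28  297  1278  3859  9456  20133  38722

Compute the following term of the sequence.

D1: -3 , 37 , 269 , 981 , 2581 , 5597 , 10677 , 18589
D2: 40 , 232 , 712 , 1600 , 3016 , 5080 , 7912
D3: 192 , 480 , 888 , 1416 , 2064 , 2832
D4: 288 , 408 , 528 , 648 , 768
D5: 120 , 120 , 120 , 120
Fifth differences constant at 120.
768 + 120 = 888;  2832 + 888 = 3720;  7912 + 3720 = 11632;  18589 + 11632 = 30221;  38722 + 30221 = 68943

68943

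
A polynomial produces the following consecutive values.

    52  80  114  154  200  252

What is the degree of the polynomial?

2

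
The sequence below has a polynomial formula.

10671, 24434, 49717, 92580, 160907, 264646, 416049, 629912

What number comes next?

D1: 13763 , 25283 , 42863 , 68327 , 103739 , 151403 , 213863
D2: 11520 , 17580 , 25464 , 35412 , 47664 , 62460
D3: 6060 , 7884 , 9948 , 12252 , 14796
D4: 1824 , 2064 , 2304 , 2544
D5: 240 , 240 , 240
Fifth differences constant at 240.
2544 + 240 = 2784;  14796 + 2784 = 17580;  62460 + 17580 = 80040;  213863 + 80040 = 293903;  629912 + 293903 = 923815

923815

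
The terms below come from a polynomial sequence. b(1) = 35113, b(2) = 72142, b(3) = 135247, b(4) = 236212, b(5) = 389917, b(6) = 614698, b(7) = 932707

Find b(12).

5008972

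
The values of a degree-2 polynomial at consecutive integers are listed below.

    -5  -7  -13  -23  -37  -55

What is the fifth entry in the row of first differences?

-18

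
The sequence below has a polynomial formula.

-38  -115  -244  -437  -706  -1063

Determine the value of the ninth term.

Δ: -77, -129, -193, -269, -357
Δ²: -52, -64, -76, -88
Δ³: -12, -12, -12
The third differences are constant (-12).
-88 − 12 = -100;  -357 − 100 = -457;  -1063 − 457 = -1520
-100 − 12 = -112;  -457 − 112 = -569;  -1520 − 569 = -2089
-112 − 12 = -124;  -569 − 124 = -693;  -2089 − 693 = -2782

-2782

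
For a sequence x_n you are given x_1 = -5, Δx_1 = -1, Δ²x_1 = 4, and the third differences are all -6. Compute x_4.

-2

Build the table forward from the leading diagonal:
D3: -6  -6  -6  -6
D2: 4  -2  -8  -14
D1: -1  3  1  -7
x: -5  -6  -3  -2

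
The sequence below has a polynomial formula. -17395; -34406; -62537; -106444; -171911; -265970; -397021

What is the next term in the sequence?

-17011, -28131, -43907, -65467, -94059, -131051
-11120, -15776, -21560, -28592, -36992
-4656, -5784, -7032, -8400
-1128, -1248, -1368
-120, -120
Fifth differences constant at -120.
-1368 − 120 = -1488;  -8400 − 1488 = -9888;  -36992 − 9888 = -46880;  -131051 − 46880 = -177931;  -397021 − 177931 = -574952

-574952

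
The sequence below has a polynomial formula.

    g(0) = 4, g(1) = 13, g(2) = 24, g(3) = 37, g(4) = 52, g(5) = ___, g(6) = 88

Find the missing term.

Using the first 5 terms:
9  11  13  15
2  2  2
Constant second difference = 2.
Extend forward: 15 + 2 = 17;  52 + 17 = 69

69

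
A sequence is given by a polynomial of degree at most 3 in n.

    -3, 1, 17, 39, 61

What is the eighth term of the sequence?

First differences: 4 , 16 , 22 , 22
Second differences: 12 , 6 , 0
Third differences: -6 , -6
Constant third difference = -6, so extend:
0 − 6 = -6;  22 − 6 = 16;  61 + 16 = 77
-6 − 6 = -12;  16 − 12 = 4;  77 + 4 = 81
-12 − 6 = -18;  4 − 18 = -14;  81 − 14 = 67

67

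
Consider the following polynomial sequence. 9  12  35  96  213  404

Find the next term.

Δ: 3, 23, 61, 117, 191
Δ²: 20, 38, 56, 74
Δ³: 18, 18, 18
Third differences constant at 18.
74 + 18 = 92;  191 + 92 = 283;  404 + 283 = 687

687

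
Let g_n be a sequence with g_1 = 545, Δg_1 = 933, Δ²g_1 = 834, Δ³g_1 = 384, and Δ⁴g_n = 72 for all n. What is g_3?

Build the table forward from the leading diagonal:
Δ⁴: 72  72  72
Δ³: 384  456  528
Δ²: 834  1218  1674
Δ: 933  1767  2985
g: 545  1478  3245

3245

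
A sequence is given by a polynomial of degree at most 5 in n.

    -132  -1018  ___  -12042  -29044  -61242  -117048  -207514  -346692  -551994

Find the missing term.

-4104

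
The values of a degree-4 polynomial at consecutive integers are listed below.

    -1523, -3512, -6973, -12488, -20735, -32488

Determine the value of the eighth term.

-70088

First differences: -1989, -3461, -5515, -8247, -11753
Second differences: -1472, -2054, -2732, -3506
Third differences: -582, -678, -774
Fourth differences: -96, -96
Constant fourth difference = -96, so extend:
-774 − 96 = -870;  -3506 − 870 = -4376;  -11753 − 4376 = -16129;  -32488 − 16129 = -48617
-870 − 96 = -966;  -4376 − 966 = -5342;  -16129 − 5342 = -21471;  -48617 − 21471 = -70088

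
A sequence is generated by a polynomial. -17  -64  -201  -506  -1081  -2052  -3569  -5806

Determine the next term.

-8961

-47, -137, -305, -575, -971, -1517, -2237
-90, -168, -270, -396, -546, -720
-78, -102, -126, -150, -174
-24, -24, -24, -24
Fourth differences constant at -24.
-174 − 24 = -198;  -720 − 198 = -918;  -2237 − 918 = -3155;  -5806 − 3155 = -8961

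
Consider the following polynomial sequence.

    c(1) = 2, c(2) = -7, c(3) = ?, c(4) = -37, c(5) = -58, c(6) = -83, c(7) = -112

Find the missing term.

Using the last 4 terms:
First differences: -21  -25  -29
Second differences: -4  -4
Constant second difference = -4.
Extend backward: -21 + 4 = -17;  -37 + 17 = -20

-20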